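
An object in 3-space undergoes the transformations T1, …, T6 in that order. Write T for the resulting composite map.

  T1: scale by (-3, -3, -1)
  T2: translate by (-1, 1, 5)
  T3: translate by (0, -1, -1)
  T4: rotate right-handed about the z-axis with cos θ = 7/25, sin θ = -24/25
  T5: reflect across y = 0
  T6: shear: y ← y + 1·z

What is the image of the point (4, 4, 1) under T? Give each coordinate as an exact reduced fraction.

T1 scale by (-3, -3, -1): (4, 4, 1) → (-12, -12, -1)
T2 translate by (-1, 1, 5): (-12, -12, -1) → (-13, -11, 4)
T3 translate by (0, -1, -1): (-13, -11, 4) → (-13, -12, 3)
T4 rotate right-handed about the z-axis with cos θ = 7/25, sin θ = -24/25: (-13, -12, 3) → (-379/25, 228/25, 3)
T5 reflect across y = 0: (-379/25, 228/25, 3) → (-379/25, -228/25, 3)
T6 shear: y ← y + 1·z: (-379/25, -228/25, 3) → (-379/25, -153/25, 3)

T(p) = (-379/25, -153/25, 3)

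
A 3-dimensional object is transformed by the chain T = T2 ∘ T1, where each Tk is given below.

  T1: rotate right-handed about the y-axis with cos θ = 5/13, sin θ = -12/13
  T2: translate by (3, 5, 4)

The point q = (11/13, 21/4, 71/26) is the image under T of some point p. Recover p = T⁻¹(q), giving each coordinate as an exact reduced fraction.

T1 = [5/13 0 -12/13 0; 0 1 0 0; 12/13 0 5/13 0; 0 0 0 1]
T2·T1 = [5/13 0 -12/13 3; 0 1 0 5; 12/13 0 5/13 4; 0 0 0 1]
det M = 1; M⁻¹ = [5/13 0 12/13 -63/13; 0 1 0 -5; -12/13 0 5/13 16/13; 0 0 0 1]
M⁻¹ · (11/13, 21/4, 71/26)ᵀ = (-2, 1/4, 3/2)ᵀ

p = (-2, 1/4, 3/2)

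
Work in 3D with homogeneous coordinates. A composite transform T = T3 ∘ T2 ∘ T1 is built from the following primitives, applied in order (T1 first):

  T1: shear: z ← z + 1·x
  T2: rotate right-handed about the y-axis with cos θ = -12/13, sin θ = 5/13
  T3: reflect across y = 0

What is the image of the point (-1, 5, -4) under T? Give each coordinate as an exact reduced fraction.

T(p) = (-1, -5, 5)

T1 shear: z ← z + 1·x: (-1, 5, -4) → (-1, 5, -5)
T2 rotate right-handed about the y-axis with cos θ = -12/13, sin θ = 5/13: (-1, 5, -5) → (-1, 5, 5)
T3 reflect across y = 0: (-1, 5, 5) → (-1, -5, 5)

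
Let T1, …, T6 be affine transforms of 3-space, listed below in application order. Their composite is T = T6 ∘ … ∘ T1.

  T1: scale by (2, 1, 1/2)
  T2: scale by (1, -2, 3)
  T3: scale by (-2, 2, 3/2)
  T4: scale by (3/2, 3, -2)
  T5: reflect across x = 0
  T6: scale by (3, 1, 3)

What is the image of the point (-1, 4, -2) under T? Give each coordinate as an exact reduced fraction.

T(p) = (-18, -48, 27)

T1 scale by (2, 1, 1/2): (-1, 4, -2) → (-2, 4, -1)
T2 scale by (1, -2, 3): (-2, 4, -1) → (-2, -8, -3)
T3 scale by (-2, 2, 3/2): (-2, -8, -3) → (4, -16, -9/2)
T4 scale by (3/2, 3, -2): (4, -16, -9/2) → (6, -48, 9)
T5 reflect across x = 0: (6, -48, 9) → (-6, -48, 9)
T6 scale by (3, 1, 3): (-6, -48, 9) → (-18, -48, 27)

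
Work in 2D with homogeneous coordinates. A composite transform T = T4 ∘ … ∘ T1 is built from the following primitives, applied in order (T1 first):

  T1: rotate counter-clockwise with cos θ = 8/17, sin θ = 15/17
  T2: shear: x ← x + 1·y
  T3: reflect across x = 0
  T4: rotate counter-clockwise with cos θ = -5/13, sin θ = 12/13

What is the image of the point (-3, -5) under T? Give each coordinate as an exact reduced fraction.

T(p) = (50/13, 49/13)

T1 rotate counter-clockwise with cos θ = 8/17, sin θ = 15/17: (-3, -5) → (3, -5)
T2 shear: x ← x + 1·y: (3, -5) → (-2, -5)
T3 reflect across x = 0: (-2, -5) → (2, -5)
T4 rotate counter-clockwise with cos θ = -5/13, sin θ = 12/13: (2, -5) → (50/13, 49/13)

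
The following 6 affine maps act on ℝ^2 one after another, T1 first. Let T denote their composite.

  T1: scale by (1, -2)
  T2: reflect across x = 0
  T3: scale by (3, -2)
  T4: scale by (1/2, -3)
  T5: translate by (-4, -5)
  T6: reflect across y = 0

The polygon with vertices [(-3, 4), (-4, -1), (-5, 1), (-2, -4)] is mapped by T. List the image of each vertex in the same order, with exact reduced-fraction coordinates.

image vertices: (1/2, 53), (2, -7), (7/2, 17), (-1, -43)

T1 scale by (1, -2): (-3, 4) → (-3, -8); (-4, -1) → (-4, 2); (-5, 1) → (-5, -2); (-2, -4) → (-2, 8)
T2 reflect across x = 0: (-3, -8) → (3, -8); (-4, 2) → (4, 2); (-5, -2) → (5, -2); (-2, 8) → (2, 8)
T3 scale by (3, -2): (3, -8) → (9, 16); (4, 2) → (12, -4); (5, -2) → (15, 4); (2, 8) → (6, -16)
T4 scale by (1/2, -3): (9, 16) → (9/2, -48); (12, -4) → (6, 12); (15, 4) → (15/2, -12); (6, -16) → (3, 48)
T5 translate by (-4, -5): (9/2, -48) → (1/2, -53); (6, 12) → (2, 7); (15/2, -12) → (7/2, -17); (3, 48) → (-1, 43)
T6 reflect across y = 0: (1/2, -53) → (1/2, 53); (2, 7) → (2, -7); (7/2, -17) → (7/2, 17); (-1, 43) → (-1, -43)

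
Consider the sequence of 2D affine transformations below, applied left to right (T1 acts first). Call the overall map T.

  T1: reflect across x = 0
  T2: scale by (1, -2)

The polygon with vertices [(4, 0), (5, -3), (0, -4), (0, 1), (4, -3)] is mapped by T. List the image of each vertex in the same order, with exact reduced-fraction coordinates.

image vertices: (-4, 0), (-5, 6), (0, 8), (0, -2), (-4, 6)

T1 reflect across x = 0: (4, 0) → (-4, 0); (5, -3) → (-5, -3); (0, -4) → (0, -4); (0, 1) → (0, 1); (4, -3) → (-4, -3)
T2 scale by (1, -2): (-4, 0) → (-4, 0); (-5, -3) → (-5, 6); (0, -4) → (0, 8); (0, 1) → (0, -2); (-4, -3) → (-4, 6)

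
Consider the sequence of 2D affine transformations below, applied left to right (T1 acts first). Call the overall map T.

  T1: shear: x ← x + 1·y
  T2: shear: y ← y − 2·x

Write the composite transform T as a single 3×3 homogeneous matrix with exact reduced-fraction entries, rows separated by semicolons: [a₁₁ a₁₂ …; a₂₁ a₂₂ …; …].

T = [1 1 0; -2 -1 0; 0 0 1]

T1 = [1 1 0; 0 1 0; 0 0 1]
T2·T1 = [1 1 0; -2 -1 0; 0 0 1]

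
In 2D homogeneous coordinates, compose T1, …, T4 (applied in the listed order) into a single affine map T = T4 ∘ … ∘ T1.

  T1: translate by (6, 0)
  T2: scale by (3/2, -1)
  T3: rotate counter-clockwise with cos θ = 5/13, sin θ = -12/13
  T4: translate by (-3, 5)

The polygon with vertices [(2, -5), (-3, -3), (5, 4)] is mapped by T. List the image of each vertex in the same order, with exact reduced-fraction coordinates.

image vertices: (81/13, -54/13), (3/2, 2), (-9/26, -153/13)

T1 translate by (6, 0): (2, -5) → (8, -5); (-3, -3) → (3, -3); (5, 4) → (11, 4)
T2 scale by (3/2, -1): (8, -5) → (12, 5); (3, -3) → (9/2, 3); (11, 4) → (33/2, -4)
T3 rotate counter-clockwise with cos θ = 5/13, sin θ = -12/13: (12, 5) → (120/13, -119/13); (9/2, 3) → (9/2, -3); (33/2, -4) → (69/26, -218/13)
T4 translate by (-3, 5): (120/13, -119/13) → (81/13, -54/13); (9/2, -3) → (3/2, 2); (69/26, -218/13) → (-9/26, -153/13)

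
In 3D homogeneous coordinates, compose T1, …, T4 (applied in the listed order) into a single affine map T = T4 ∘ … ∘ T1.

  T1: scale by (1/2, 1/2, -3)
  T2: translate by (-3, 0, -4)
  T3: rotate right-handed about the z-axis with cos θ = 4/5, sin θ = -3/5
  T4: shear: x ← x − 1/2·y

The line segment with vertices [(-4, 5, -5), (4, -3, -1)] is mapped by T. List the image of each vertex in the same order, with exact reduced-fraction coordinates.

T1 scale by (1/2, 1/2, -3): (-4, 5, -5) → (-2, 5/2, 15); (4, -3, -1) → (2, -3/2, 3)
T2 translate by (-3, 0, -4): (-2, 5/2, 15) → (-5, 5/2, 11); (2, -3/2, 3) → (-1, -3/2, -1)
T3 rotate right-handed about the z-axis with cos θ = 4/5, sin θ = -3/5: (-5, 5/2, 11) → (-5/2, 5, 11); (-1, -3/2, -1) → (-17/10, -3/5, -1)
T4 shear: x ← x − 1/2·y: (-5/2, 5, 11) → (-5, 5, 11); (-17/10, -3/5, -1) → (-7/5, -3/5, -1)

image vertices: (-5, 5, 11), (-7/5, -3/5, -1)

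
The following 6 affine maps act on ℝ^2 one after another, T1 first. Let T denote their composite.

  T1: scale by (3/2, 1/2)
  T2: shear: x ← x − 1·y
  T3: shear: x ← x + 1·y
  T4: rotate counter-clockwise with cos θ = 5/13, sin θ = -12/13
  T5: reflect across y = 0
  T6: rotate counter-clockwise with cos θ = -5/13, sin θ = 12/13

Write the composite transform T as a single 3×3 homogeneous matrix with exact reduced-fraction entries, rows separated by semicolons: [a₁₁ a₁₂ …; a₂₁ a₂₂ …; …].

T1 = [3/2 0 0; 0 1/2 0; 0 0 1]
T2·T1 = [3/2 -1/2 0; 0 1/2 0; 0 0 1]
T3·…·T1 = [3/2 0 0; 0 1/2 0; 0 0 1]
T4·…·T1 = [15/26 6/13 0; -18/13 5/26 0; 0 0 1]
T5·…·T1 = [15/26 6/13 0; 18/13 -5/26 0; 0 0 1]
T6·…·T1 = [-3/2 0 0; 0 1/2 0; 0 0 1]

T = [-3/2 0 0; 0 1/2 0; 0 0 1]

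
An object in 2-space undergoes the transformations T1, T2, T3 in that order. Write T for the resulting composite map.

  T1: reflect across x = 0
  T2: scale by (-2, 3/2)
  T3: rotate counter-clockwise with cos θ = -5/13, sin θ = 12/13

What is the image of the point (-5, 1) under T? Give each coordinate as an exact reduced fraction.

T1 reflect across x = 0: (-5, 1) → (5, 1)
T2 scale by (-2, 3/2): (5, 1) → (-10, 3/2)
T3 rotate counter-clockwise with cos θ = -5/13, sin θ = 12/13: (-10, 3/2) → (32/13, -255/26)

T(p) = (32/13, -255/26)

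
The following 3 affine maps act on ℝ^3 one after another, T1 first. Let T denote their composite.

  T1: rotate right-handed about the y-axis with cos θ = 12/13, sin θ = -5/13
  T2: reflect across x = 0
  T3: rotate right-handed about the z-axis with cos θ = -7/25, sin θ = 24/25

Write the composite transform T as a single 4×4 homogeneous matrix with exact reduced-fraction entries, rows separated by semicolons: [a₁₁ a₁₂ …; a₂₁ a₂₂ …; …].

T = [84/325 -24/25 -7/65 0; -288/325 -7/25 24/65 0; 5/13 0 12/13 0; 0 0 0 1]

T1 = [12/13 0 -5/13 0; 0 1 0 0; 5/13 0 12/13 0; 0 0 0 1]
T2·T1 = [-12/13 0 5/13 0; 0 1 0 0; 5/13 0 12/13 0; 0 0 0 1]
T3·…·T1 = [84/325 -24/25 -7/65 0; -288/325 -7/25 24/65 0; 5/13 0 12/13 0; 0 0 0 1]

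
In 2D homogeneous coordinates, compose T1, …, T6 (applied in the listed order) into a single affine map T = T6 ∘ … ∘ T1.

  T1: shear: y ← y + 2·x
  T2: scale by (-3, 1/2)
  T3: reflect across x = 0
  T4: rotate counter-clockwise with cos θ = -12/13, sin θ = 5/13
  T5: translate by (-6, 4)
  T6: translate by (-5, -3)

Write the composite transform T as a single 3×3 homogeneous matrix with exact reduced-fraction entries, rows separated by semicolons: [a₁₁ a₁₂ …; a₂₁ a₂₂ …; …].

T = [-41/13 -5/26 -11; 3/13 -6/13 1; 0 0 1]

T1 = [1 0 0; 2 1 0; 0 0 1]
T2·T1 = [-3 0 0; 1 1/2 0; 0 0 1]
T3·…·T1 = [3 0 0; 1 1/2 0; 0 0 1]
T4·…·T1 = [-41/13 -5/26 0; 3/13 -6/13 0; 0 0 1]
T5·…·T1 = [-41/13 -5/26 -6; 3/13 -6/13 4; 0 0 1]
T6·…·T1 = [-41/13 -5/26 -11; 3/13 -6/13 1; 0 0 1]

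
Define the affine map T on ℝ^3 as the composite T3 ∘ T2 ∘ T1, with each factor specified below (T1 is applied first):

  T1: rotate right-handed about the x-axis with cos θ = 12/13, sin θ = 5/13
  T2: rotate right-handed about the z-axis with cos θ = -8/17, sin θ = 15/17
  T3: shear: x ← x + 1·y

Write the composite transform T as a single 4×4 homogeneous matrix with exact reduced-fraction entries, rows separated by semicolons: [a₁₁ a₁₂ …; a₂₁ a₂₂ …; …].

T1 = [1 0 0 0; 0 12/13 -5/13 0; 0 5/13 12/13 0; 0 0 0 1]
T2·T1 = [-8/17 -180/221 75/221 0; 15/17 -96/221 40/221 0; 0 5/13 12/13 0; 0 0 0 1]
T3·…·T1 = [7/17 -276/221 115/221 0; 15/17 -96/221 40/221 0; 0 5/13 12/13 0; 0 0 0 1]

T = [7/17 -276/221 115/221 0; 15/17 -96/221 40/221 0; 0 5/13 12/13 0; 0 0 0 1]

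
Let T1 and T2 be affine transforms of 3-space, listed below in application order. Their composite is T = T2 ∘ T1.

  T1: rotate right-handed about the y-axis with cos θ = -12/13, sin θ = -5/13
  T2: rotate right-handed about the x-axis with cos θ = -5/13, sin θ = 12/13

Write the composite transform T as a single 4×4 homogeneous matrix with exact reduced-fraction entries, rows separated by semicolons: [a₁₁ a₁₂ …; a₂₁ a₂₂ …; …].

T1 = [-12/13 0 -5/13 0; 0 1 0 0; 5/13 0 -12/13 0; 0 0 0 1]
T2·T1 = [-12/13 0 -5/13 0; -60/169 -5/13 144/169 0; -25/169 12/13 60/169 0; 0 0 0 1]

T = [-12/13 0 -5/13 0; -60/169 -5/13 144/169 0; -25/169 12/13 60/169 0; 0 0 0 1]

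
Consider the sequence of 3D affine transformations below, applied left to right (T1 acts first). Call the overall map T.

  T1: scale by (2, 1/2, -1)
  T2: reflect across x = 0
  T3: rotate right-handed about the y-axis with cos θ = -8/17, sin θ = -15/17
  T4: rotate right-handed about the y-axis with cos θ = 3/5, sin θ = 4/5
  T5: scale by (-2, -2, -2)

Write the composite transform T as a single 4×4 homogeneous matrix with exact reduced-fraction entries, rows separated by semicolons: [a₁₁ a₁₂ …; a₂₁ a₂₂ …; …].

T = [144/85 0 -154/85 0; 0 -1 0 0; 308/85 0 72/85 0; 0 0 0 1]

T1 = [2 0 0 0; 0 1/2 0 0; 0 0 -1 0; 0 0 0 1]
T2·T1 = [-2 0 0 0; 0 1/2 0 0; 0 0 -1 0; 0 0 0 1]
T3·…·T1 = [16/17 0 15/17 0; 0 1/2 0 0; -30/17 0 8/17 0; 0 0 0 1]
T4·…·T1 = [-72/85 0 77/85 0; 0 1/2 0 0; -154/85 0 -36/85 0; 0 0 0 1]
T5·…·T1 = [144/85 0 -154/85 0; 0 -1 0 0; 308/85 0 72/85 0; 0 0 0 1]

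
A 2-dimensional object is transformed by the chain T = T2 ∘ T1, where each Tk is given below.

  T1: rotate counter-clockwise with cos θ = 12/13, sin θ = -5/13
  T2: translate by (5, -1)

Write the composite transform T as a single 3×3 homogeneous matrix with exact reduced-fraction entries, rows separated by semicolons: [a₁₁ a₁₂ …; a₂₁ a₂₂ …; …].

T1 = [12/13 5/13 0; -5/13 12/13 0; 0 0 1]
T2·T1 = [12/13 5/13 5; -5/13 12/13 -1; 0 0 1]

T = [12/13 5/13 5; -5/13 12/13 -1; 0 0 1]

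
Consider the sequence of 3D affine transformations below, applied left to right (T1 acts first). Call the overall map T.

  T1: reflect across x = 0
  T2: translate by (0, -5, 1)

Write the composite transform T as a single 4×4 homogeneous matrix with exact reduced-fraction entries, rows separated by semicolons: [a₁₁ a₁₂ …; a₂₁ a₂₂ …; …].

T1 = [-1 0 0 0; 0 1 0 0; 0 0 1 0; 0 0 0 1]
T2·T1 = [-1 0 0 0; 0 1 0 -5; 0 0 1 1; 0 0 0 1]

T = [-1 0 0 0; 0 1 0 -5; 0 0 1 1; 0 0 0 1]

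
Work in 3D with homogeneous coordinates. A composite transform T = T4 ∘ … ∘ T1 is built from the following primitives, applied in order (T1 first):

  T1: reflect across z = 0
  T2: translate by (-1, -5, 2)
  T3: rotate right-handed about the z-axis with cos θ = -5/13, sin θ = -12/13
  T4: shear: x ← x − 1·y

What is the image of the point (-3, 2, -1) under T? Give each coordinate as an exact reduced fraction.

T(p) = (-79/13, 63/13, 3)

T1 reflect across z = 0: (-3, 2, -1) → (-3, 2, 1)
T2 translate by (-1, -5, 2): (-3, 2, 1) → (-4, -3, 3)
T3 rotate right-handed about the z-axis with cos θ = -5/13, sin θ = -12/13: (-4, -3, 3) → (-16/13, 63/13, 3)
T4 shear: x ← x − 1·y: (-16/13, 63/13, 3) → (-79/13, 63/13, 3)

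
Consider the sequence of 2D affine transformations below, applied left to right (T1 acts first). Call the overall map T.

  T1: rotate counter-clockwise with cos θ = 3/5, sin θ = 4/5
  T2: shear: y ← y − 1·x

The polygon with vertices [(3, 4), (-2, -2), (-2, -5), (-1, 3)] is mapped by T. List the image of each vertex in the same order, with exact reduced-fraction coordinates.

image vertices: (-7/5, 31/5), (2/5, -16/5), (14/5, -37/5), (-3, 4)

T1 rotate counter-clockwise with cos θ = 3/5, sin θ = 4/5: (3, 4) → (-7/5, 24/5); (-2, -2) → (2/5, -14/5); (-2, -5) → (14/5, -23/5); (-1, 3) → (-3, 1)
T2 shear: y ← y − 1·x: (-7/5, 24/5) → (-7/5, 31/5); (2/5, -14/5) → (2/5, -16/5); (14/5, -23/5) → (14/5, -37/5); (-3, 1) → (-3, 4)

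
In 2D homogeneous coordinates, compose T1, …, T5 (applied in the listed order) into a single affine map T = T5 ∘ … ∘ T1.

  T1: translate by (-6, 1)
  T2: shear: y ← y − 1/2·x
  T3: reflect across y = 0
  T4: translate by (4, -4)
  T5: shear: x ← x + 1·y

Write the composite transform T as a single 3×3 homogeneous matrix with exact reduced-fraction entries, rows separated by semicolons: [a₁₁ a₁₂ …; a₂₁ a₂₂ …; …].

T1 = [1 0 -6; 0 1 1; 0 0 1]
T2·T1 = [1 0 -6; -1/2 1 4; 0 0 1]
T3·…·T1 = [1 0 -6; 1/2 -1 -4; 0 0 1]
T4·…·T1 = [1 0 -2; 1/2 -1 -8; 0 0 1]
T5·…·T1 = [3/2 -1 -10; 1/2 -1 -8; 0 0 1]

T = [3/2 -1 -10; 1/2 -1 -8; 0 0 1]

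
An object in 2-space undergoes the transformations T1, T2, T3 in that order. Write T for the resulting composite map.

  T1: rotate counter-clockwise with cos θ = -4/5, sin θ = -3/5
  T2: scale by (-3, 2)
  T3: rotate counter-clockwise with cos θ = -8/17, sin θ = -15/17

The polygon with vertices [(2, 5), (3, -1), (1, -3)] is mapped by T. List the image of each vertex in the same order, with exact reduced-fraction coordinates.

image vertices: (-36/5, 43/5), (-6, -7), (-42/85, -729/85)

T1 rotate counter-clockwise with cos θ = -4/5, sin θ = -3/5: (2, 5) → (7/5, -26/5); (3, -1) → (-3, -1); (1, -3) → (-13/5, 9/5)
T2 scale by (-3, 2): (7/5, -26/5) → (-21/5, -52/5); (-3, -1) → (9, -2); (-13/5, 9/5) → (39/5, 18/5)
T3 rotate counter-clockwise with cos θ = -8/17, sin θ = -15/17: (-21/5, -52/5) → (-36/5, 43/5); (9, -2) → (-6, -7); (39/5, 18/5) → (-42/85, -729/85)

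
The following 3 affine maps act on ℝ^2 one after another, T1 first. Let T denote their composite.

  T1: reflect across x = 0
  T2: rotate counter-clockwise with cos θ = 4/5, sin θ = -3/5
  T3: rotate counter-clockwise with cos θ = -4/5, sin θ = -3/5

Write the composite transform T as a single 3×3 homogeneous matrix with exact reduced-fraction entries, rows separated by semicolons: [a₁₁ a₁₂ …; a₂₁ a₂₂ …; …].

T1 = [-1 0 0; 0 1 0; 0 0 1]
T2·T1 = [-4/5 3/5 0; 3/5 4/5 0; 0 0 1]
T3·…·T1 = [1 0 0; 0 -1 0; 0 0 1]

T = [1 0 0; 0 -1 0; 0 0 1]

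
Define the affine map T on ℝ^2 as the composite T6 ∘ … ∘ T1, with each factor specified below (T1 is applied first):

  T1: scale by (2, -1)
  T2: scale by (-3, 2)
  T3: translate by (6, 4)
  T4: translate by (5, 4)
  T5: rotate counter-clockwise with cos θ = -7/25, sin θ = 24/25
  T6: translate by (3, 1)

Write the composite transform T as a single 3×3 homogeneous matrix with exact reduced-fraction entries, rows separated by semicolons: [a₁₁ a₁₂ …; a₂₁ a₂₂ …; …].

T1 = [2 0 0; 0 -1 0; 0 0 1]
T2·T1 = [-6 0 0; 0 -2 0; 0 0 1]
T3·…·T1 = [-6 0 6; 0 -2 4; 0 0 1]
T4·…·T1 = [-6 0 11; 0 -2 8; 0 0 1]
T5·…·T1 = [42/25 48/25 -269/25; -144/25 14/25 208/25; 0 0 1]
T6·…·T1 = [42/25 48/25 -194/25; -144/25 14/25 233/25; 0 0 1]

T = [42/25 48/25 -194/25; -144/25 14/25 233/25; 0 0 1]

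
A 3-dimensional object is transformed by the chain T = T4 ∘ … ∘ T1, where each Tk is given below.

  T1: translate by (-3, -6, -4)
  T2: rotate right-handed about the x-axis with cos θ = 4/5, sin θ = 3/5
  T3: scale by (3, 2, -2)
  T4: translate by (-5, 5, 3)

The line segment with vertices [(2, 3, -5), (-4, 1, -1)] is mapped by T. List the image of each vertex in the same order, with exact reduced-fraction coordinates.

T1 translate by (-3, -6, -4): (2, 3, -5) → (-1, -3, -9); (-4, 1, -1) → (-7, -5, -5)
T2 rotate right-handed about the x-axis with cos θ = 4/5, sin θ = 3/5: (-1, -3, -9) → (-1, 3, -9); (-7, -5, -5) → (-7, -1, -7)
T3 scale by (3, 2, -2): (-1, 3, -9) → (-3, 6, 18); (-7, -1, -7) → (-21, -2, 14)
T4 translate by (-5, 5, 3): (-3, 6, 18) → (-8, 11, 21); (-21, -2, 14) → (-26, 3, 17)

image vertices: (-8, 11, 21), (-26, 3, 17)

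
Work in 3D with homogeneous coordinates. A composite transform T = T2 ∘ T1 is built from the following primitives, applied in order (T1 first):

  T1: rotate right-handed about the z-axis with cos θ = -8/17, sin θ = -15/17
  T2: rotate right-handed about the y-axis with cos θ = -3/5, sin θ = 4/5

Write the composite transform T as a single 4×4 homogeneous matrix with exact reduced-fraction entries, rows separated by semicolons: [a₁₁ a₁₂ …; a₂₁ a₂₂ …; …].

T1 = [-8/17 15/17 0 0; -15/17 -8/17 0 0; 0 0 1 0; 0 0 0 1]
T2·T1 = [24/85 -9/17 4/5 0; -15/17 -8/17 0 0; 32/85 -12/17 -3/5 0; 0 0 0 1]

T = [24/85 -9/17 4/5 0; -15/17 -8/17 0 0; 32/85 -12/17 -3/5 0; 0 0 0 1]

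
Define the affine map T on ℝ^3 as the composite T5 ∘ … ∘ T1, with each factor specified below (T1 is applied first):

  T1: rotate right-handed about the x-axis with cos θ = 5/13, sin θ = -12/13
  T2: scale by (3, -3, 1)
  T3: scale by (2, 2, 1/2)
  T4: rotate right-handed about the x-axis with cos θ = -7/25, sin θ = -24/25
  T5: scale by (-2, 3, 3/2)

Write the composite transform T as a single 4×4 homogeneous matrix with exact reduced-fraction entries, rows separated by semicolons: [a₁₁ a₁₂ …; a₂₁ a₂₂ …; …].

T = [-12 0 0 0; 0 198/325 1692/325 0; 0 1143/325 10263/1300 0; 0 0 0 1]

T1 = [1 0 0 0; 0 5/13 12/13 0; 0 -12/13 5/13 0; 0 0 0 1]
T2·T1 = [3 0 0 0; 0 -15/13 -36/13 0; 0 -12/13 5/13 0; 0 0 0 1]
T3·…·T1 = [6 0 0 0; 0 -30/13 -72/13 0; 0 -6/13 5/26 0; 0 0 0 1]
T4·…·T1 = [6 0 0 0; 0 66/325 564/325 0; 0 762/325 3421/650 0; 0 0 0 1]
T5·…·T1 = [-12 0 0 0; 0 198/325 1692/325 0; 0 1143/325 10263/1300 0; 0 0 0 1]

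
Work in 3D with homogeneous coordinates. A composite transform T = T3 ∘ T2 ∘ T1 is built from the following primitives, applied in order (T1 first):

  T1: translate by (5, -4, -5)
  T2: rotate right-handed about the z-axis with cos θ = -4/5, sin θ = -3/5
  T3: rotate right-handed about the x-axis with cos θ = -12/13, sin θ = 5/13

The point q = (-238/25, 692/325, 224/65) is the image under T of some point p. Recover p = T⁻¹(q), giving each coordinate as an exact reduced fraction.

p = (3, -6/5, 1)

T1 = [1 0 0 5; 0 1 0 -4; 0 0 1 -5; 0 0 0 1]
T2·T1 = [-4/5 3/5 0 -32/5; -3/5 -4/5 0 1/5; 0 0 1 -5; 0 0 0 1]
T3·…·T1 = [-4/5 3/5 0 -32/5; 36/65 48/65 -5/13 113/65; -3/13 -4/13 -12/13 61/13; 0 0 0 1]
det M = 1; M⁻¹ = [-4/5 36/65 -3/13 -5; 3/5 48/65 -4/13 4; 0 -5/13 -12/13 5; 0 0 0 1]
M⁻¹ · (-238/25, 692/325, 224/65)ᵀ = (3, -6/5, 1)ᵀ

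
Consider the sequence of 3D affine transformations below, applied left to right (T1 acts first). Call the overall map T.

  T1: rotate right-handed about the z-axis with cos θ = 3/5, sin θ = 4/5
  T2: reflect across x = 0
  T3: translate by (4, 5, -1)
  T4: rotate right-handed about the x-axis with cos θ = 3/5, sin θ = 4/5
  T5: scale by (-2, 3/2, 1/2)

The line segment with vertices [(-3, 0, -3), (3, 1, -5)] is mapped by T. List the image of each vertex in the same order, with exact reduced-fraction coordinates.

image vertices: (-58/5, 357/50, -4/25), (-6, 72/5, 7/5)

T1 rotate right-handed about the z-axis with cos θ = 3/5, sin θ = 4/5: (-3, 0, -3) → (-9/5, -12/5, -3); (3, 1, -5) → (1, 3, -5)
T2 reflect across x = 0: (-9/5, -12/5, -3) → (9/5, -12/5, -3); (1, 3, -5) → (-1, 3, -5)
T3 translate by (4, 5, -1): (9/5, -12/5, -3) → (29/5, 13/5, -4); (-1, 3, -5) → (3, 8, -6)
T4 rotate right-handed about the x-axis with cos θ = 3/5, sin θ = 4/5: (29/5, 13/5, -4) → (29/5, 119/25, -8/25); (3, 8, -6) → (3, 48/5, 14/5)
T5 scale by (-2, 3/2, 1/2): (29/5, 119/25, -8/25) → (-58/5, 357/50, -4/25); (3, 48/5, 14/5) → (-6, 72/5, 7/5)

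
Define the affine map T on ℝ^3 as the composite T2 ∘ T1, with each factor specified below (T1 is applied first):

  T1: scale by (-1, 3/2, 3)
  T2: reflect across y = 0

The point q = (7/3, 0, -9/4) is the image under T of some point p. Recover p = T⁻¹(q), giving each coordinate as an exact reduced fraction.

p = (-7/3, 0, -3/4)

T1 = [-1 0 0 0; 0 3/2 0 0; 0 0 3 0; 0 0 0 1]
T2·T1 = [-1 0 0 0; 0 -3/2 0 0; 0 0 3 0; 0 0 0 1]
det M = 9/2; M⁻¹ = [-1 0 0 0; 0 -2/3 0 0; 0 0 1/3 0; 0 0 0 1]
M⁻¹ · (7/3, 0, -9/4)ᵀ = (-7/3, 0, -3/4)ᵀ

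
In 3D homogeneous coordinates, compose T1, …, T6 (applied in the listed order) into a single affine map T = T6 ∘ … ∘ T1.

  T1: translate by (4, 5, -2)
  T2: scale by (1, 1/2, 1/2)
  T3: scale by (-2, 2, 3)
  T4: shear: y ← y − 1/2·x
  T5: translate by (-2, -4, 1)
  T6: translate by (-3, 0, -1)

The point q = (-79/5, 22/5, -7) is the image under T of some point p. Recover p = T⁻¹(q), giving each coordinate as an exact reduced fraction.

p = (7/5, -2, -8/3)

T1 = [1 0 0 4; 0 1 0 5; 0 0 1 -2; 0 0 0 1]
T2·T1 = [1 0 0 4; 0 1/2 0 5/2; 0 0 1/2 -1; 0 0 0 1]
T3·…·T1 = [-2 0 0 -8; 0 1 0 5; 0 0 3/2 -3; 0 0 0 1]
T4·…·T1 = [-2 0 0 -8; 1 1 0 9; 0 0 3/2 -3; 0 0 0 1]
T5·…·T1 = [-2 0 0 -10; 1 1 0 5; 0 0 3/2 -2; 0 0 0 1]
T6·…·T1 = [-2 0 0 -13; 1 1 0 5; 0 0 3/2 -3; 0 0 0 1]
det M = -3; M⁻¹ = [-1/2 0 0 -13/2; 1/2 1 0 3/2; 0 0 2/3 2; 0 0 0 1]
M⁻¹ · (-79/5, 22/5, -7)ᵀ = (7/5, -2, -8/3)ᵀ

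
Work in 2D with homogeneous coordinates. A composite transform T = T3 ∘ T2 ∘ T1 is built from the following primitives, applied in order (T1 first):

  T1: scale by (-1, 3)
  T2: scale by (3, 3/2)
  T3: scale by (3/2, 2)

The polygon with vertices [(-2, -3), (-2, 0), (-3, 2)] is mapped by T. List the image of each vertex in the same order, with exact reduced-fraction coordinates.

T1 scale by (-1, 3): (-2, -3) → (2, -9); (-2, 0) → (2, 0); (-3, 2) → (3, 6)
T2 scale by (3, 3/2): (2, -9) → (6, -27/2); (2, 0) → (6, 0); (3, 6) → (9, 9)
T3 scale by (3/2, 2): (6, -27/2) → (9, -27); (6, 0) → (9, 0); (9, 9) → (27/2, 18)

image vertices: (9, -27), (9, 0), (27/2, 18)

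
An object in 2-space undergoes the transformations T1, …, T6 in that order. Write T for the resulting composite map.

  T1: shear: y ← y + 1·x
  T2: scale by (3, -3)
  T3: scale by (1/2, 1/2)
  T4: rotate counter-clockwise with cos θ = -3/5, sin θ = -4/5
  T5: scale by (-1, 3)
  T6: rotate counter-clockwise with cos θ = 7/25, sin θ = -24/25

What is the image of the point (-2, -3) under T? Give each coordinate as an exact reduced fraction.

T1 shear: y ← y + 1·x: (-2, -3) → (-2, -5)
T2 scale by (3, -3): (-2, -5) → (-6, 15)
T3 scale by (1/2, 1/2): (-6, 15) → (-3, 15/2)
T4 rotate counter-clockwise with cos θ = -3/5, sin θ = -4/5: (-3, 15/2) → (39/5, -21/10)
T5 scale by (-1, 3): (39/5, -21/10) → (-39/5, -63/10)
T6 rotate counter-clockwise with cos θ = 7/25, sin θ = -24/25: (-39/5, -63/10) → (-1029/125, 1431/250)

T(p) = (-1029/125, 1431/250)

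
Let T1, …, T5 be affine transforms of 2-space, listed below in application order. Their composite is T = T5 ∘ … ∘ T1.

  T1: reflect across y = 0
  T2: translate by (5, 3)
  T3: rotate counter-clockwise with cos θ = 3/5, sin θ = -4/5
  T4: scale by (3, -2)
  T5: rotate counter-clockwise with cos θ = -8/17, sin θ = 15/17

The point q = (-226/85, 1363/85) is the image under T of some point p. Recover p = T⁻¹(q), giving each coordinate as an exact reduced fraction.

T1 = [1 0 0; 0 -1 0; 0 0 1]
T2·T1 = [1 0 5; 0 -1 3; 0 0 1]
T3·…·T1 = [3/5 -4/5 27/5; -4/5 -3/5 -11/5; 0 0 1]
T4·…·T1 = [9/5 -12/5 81/5; 8/5 6/5 22/5; 0 0 1]
T5·…·T1 = [-192/85 6/85 -978/85; 71/85 -228/85 1039/85; 0 0 1]
det M = 6; M⁻¹ = [-38/85 -1/85 -5; -71/510 -32/85 3; 0 0 1]
M⁻¹ · (-226/85, 1363/85)ᵀ = (-4, -8/3)ᵀ

p = (-4, -8/3)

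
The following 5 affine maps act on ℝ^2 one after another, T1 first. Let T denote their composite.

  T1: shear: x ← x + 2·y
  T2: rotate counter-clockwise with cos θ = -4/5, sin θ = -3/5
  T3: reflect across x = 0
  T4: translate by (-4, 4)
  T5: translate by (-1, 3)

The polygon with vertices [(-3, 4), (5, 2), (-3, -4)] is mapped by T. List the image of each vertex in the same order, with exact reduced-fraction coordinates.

T1 shear: x ← x + 2·y: (-3, 4) → (5, 4); (5, 2) → (9, 2); (-3, -4) → (-11, -4)
T2 rotate counter-clockwise with cos θ = -4/5, sin θ = -3/5: (5, 4) → (-8/5, -31/5); (9, 2) → (-6, -7); (-11, -4) → (32/5, 49/5)
T3 reflect across x = 0: (-8/5, -31/5) → (8/5, -31/5); (-6, -7) → (6, -7); (32/5, 49/5) → (-32/5, 49/5)
T4 translate by (-4, 4): (8/5, -31/5) → (-12/5, -11/5); (6, -7) → (2, -3); (-32/5, 49/5) → (-52/5, 69/5)
T5 translate by (-1, 3): (-12/5, -11/5) → (-17/5, 4/5); (2, -3) → (1, 0); (-52/5, 69/5) → (-57/5, 84/5)

image vertices: (-17/5, 4/5), (1, 0), (-57/5, 84/5)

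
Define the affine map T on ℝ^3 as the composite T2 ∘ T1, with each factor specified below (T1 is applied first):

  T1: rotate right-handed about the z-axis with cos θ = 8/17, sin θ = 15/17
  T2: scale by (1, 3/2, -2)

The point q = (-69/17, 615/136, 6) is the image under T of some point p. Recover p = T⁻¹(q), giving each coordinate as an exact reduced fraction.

T1 = [8/17 -15/17 0 0; 15/17 8/17 0 0; 0 0 1 0; 0 0 0 1]
T2·T1 = [8/17 -15/17 0 0; 45/34 12/17 0 0; 0 0 -2 0; 0 0 0 1]
det M = -3; M⁻¹ = [8/17 10/17 0 0; -15/17 16/51 0 0; 0 0 -1/2 0; 0 0 0 1]
M⁻¹ · (-69/17, 615/136, 6)ᵀ = (3/4, 5, -3)ᵀ

p = (3/4, 5, -3)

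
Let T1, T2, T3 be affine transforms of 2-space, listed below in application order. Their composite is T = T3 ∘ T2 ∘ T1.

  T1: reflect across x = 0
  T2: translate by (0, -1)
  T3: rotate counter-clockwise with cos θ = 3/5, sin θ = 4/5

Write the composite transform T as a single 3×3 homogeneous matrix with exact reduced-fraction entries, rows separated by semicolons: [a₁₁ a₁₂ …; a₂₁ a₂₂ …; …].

T = [-3/5 -4/5 4/5; -4/5 3/5 -3/5; 0 0 1]

T1 = [-1 0 0; 0 1 0; 0 0 1]
T2·T1 = [-1 0 0; 0 1 -1; 0 0 1]
T3·…·T1 = [-3/5 -4/5 4/5; -4/5 3/5 -3/5; 0 0 1]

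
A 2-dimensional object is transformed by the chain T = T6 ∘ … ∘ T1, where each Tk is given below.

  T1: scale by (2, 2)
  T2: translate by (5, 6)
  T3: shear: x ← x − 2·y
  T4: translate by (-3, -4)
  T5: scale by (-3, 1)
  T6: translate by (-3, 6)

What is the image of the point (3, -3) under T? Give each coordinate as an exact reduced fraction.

T1 scale by (2, 2): (3, -3) → (6, -6)
T2 translate by (5, 6): (6, -6) → (11, 0)
T3 shear: x ← x − 2·y: (11, 0) → (11, 0)
T4 translate by (-3, -4): (11, 0) → (8, -4)
T5 scale by (-3, 1): (8, -4) → (-24, -4)
T6 translate by (-3, 6): (-24, -4) → (-27, 2)

T(p) = (-27, 2)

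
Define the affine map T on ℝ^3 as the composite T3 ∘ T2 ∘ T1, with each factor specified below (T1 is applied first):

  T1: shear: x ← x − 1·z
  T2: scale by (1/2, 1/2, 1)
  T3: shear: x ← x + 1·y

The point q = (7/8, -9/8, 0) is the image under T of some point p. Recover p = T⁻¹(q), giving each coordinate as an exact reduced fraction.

T1 = [1 0 -1 0; 0 1 0 0; 0 0 1 0; 0 0 0 1]
T2·T1 = [1/2 0 -1/2 0; 0 1/2 0 0; 0 0 1 0; 0 0 0 1]
T3·…·T1 = [1/2 1/2 -1/2 0; 0 1/2 0 0; 0 0 1 0; 0 0 0 1]
det M = 1/4; M⁻¹ = [2 -2 1 0; 0 2 0 0; 0 0 1 0; 0 0 0 1]
M⁻¹ · (7/8, -9/8, 0)ᵀ = (4, -9/4, 0)ᵀ

p = (4, -9/4, 0)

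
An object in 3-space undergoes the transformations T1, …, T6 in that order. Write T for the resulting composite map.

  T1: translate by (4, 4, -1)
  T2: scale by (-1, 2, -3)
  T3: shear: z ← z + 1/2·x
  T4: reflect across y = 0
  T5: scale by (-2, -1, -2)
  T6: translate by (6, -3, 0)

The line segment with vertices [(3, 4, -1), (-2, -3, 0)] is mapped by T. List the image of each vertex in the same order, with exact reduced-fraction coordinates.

image vertices: (20, 13, -5), (10, -1, -4)

T1 translate by (4, 4, -1): (3, 4, -1) → (7, 8, -2); (-2, -3, 0) → (2, 1, -1)
T2 scale by (-1, 2, -3): (7, 8, -2) → (-7, 16, 6); (2, 1, -1) → (-2, 2, 3)
T3 shear: z ← z + 1/2·x: (-7, 16, 6) → (-7, 16, 5/2); (-2, 2, 3) → (-2, 2, 2)
T4 reflect across y = 0: (-7, 16, 5/2) → (-7, -16, 5/2); (-2, 2, 2) → (-2, -2, 2)
T5 scale by (-2, -1, -2): (-7, -16, 5/2) → (14, 16, -5); (-2, -2, 2) → (4, 2, -4)
T6 translate by (6, -3, 0): (14, 16, -5) → (20, 13, -5); (4, 2, -4) → (10, -1, -4)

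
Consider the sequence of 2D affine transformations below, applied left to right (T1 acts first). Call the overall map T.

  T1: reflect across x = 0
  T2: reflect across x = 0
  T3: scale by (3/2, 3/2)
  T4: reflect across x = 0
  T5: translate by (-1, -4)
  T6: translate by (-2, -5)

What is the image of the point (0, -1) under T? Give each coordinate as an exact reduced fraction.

T(p) = (-3, -21/2)

T1 reflect across x = 0: (0, -1) → (0, -1)
T2 reflect across x = 0: (0, -1) → (0, -1)
T3 scale by (3/2, 3/2): (0, -1) → (0, -3/2)
T4 reflect across x = 0: (0, -3/2) → (0, -3/2)
T5 translate by (-1, -4): (0, -3/2) → (-1, -11/2)
T6 translate by (-2, -5): (-1, -11/2) → (-3, -21/2)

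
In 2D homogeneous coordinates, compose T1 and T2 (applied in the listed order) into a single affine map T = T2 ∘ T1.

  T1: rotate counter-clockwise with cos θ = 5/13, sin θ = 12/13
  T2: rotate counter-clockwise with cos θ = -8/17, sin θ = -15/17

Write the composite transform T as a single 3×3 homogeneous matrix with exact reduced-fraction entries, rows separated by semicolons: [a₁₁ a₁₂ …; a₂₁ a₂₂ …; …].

T = [140/221 171/221 0; -171/221 140/221 0; 0 0 1]

T1 = [5/13 -12/13 0; 12/13 5/13 0; 0 0 1]
T2·T1 = [140/221 171/221 0; -171/221 140/221 0; 0 0 1]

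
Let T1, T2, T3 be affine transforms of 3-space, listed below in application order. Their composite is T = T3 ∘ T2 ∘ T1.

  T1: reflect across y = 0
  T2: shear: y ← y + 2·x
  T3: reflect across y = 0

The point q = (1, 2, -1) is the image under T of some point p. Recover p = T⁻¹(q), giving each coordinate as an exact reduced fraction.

T1 = [1 0 0 0; 0 -1 0 0; 0 0 1 0; 0 0 0 1]
T2·T1 = [1 0 0 0; 2 -1 0 0; 0 0 1 0; 0 0 0 1]
T3·…·T1 = [1 0 0 0; -2 1 0 0; 0 0 1 0; 0 0 0 1]
det M = 1; M⁻¹ = [1 0 0 0; 2 1 0 0; 0 0 1 0; 0 0 0 1]
M⁻¹ · (1, 2, -1)ᵀ = (1, 4, -1)ᵀ

p = (1, 4, -1)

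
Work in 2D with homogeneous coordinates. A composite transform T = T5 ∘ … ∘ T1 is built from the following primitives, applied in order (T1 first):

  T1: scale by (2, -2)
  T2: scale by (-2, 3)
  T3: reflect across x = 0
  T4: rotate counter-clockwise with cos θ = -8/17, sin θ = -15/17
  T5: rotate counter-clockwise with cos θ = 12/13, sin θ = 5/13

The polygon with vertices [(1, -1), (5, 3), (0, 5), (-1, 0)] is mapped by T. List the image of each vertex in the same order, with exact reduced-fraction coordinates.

T1 scale by (2, -2): (1, -1) → (2, 2); (5, 3) → (10, -6); (0, 5) → (0, -10); (-1, 0) → (-2, 0)
T2 scale by (-2, 3): (2, 2) → (-4, 6); (10, -6) → (-20, -18); (0, -10) → (0, -30); (-2, 0) → (4, 0)
T3 reflect across x = 0: (-4, 6) → (4, 6); (-20, -18) → (20, -18); (0, -30) → (0, -30); (4, 0) → (-4, 0)
T4 rotate counter-clockwise with cos θ = -8/17, sin θ = -15/17: (4, 6) → (58/17, -108/17); (20, -18) → (-430/17, -156/17); (0, -30) → (-450/17, 240/17); (-4, 0) → (32/17, 60/17)
T5 rotate counter-clockwise with cos θ = 12/13, sin θ = 5/13: (58/17, -108/17) → (1236/221, -1006/221); (-430/17, -156/17) → (-4380/221, -4022/221); (-450/17, 240/17) → (-6600/221, 630/221); (32/17, 60/17) → (84/221, 880/221)

image vertices: (1236/221, -1006/221), (-4380/221, -4022/221), (-6600/221, 630/221), (84/221, 880/221)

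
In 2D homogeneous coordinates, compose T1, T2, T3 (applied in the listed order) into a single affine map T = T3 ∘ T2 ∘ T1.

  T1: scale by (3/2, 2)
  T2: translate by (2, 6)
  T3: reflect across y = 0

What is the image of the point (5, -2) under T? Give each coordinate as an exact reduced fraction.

T(p) = (19/2, -2)

T1 scale by (3/2, 2): (5, -2) → (15/2, -4)
T2 translate by (2, 6): (15/2, -4) → (19/2, 2)
T3 reflect across y = 0: (19/2, 2) → (19/2, -2)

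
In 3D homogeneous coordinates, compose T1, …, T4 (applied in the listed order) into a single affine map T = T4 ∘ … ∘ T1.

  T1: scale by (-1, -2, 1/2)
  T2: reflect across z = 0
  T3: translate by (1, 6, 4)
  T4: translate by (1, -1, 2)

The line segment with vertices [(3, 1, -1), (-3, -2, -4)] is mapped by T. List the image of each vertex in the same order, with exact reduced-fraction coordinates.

image vertices: (-1, 3, 13/2), (5, 9, 8)

T1 scale by (-1, -2, 1/2): (3, 1, -1) → (-3, -2, -1/2); (-3, -2, -4) → (3, 4, -2)
T2 reflect across z = 0: (-3, -2, -1/2) → (-3, -2, 1/2); (3, 4, -2) → (3, 4, 2)
T3 translate by (1, 6, 4): (-3, -2, 1/2) → (-2, 4, 9/2); (3, 4, 2) → (4, 10, 6)
T4 translate by (1, -1, 2): (-2, 4, 9/2) → (-1, 3, 13/2); (4, 10, 6) → (5, 9, 8)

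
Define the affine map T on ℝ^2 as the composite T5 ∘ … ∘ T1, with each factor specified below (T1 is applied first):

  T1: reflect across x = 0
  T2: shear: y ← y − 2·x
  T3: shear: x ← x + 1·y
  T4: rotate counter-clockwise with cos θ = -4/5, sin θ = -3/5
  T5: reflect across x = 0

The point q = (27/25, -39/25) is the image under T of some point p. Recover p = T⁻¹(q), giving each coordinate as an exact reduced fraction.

T1 = [-1 0 0; 0 1 0; 0 0 1]
T2·T1 = [-1 0 0; 2 1 0; 0 0 1]
T3·…·T1 = [1 1 0; 2 1 0; 0 0 1]
T4·…·T1 = [2/5 -1/5 0; -11/5 -7/5 0; 0 0 1]
T5·…·T1 = [-2/5 1/5 0; -11/5 -7/5 0; 0 0 1]
det M = 1; M⁻¹ = [-7/5 -1/5 0; 11/5 -2/5 0; 0 0 1]
M⁻¹ · (27/25, -39/25)ᵀ = (-6/5, 3)ᵀ

p = (-6/5, 3)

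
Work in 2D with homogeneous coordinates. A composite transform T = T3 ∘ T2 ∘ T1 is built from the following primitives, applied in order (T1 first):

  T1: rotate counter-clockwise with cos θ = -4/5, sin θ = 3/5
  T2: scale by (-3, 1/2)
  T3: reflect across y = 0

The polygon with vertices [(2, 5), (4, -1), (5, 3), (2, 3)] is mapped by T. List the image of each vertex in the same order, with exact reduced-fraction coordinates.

image vertices: (69/5, 7/5), (39/5, -8/5), (87/5, -3/10), (51/5, 3/5)

T1 rotate counter-clockwise with cos θ = -4/5, sin θ = 3/5: (2, 5) → (-23/5, -14/5); (4, -1) → (-13/5, 16/5); (5, 3) → (-29/5, 3/5); (2, 3) → (-17/5, -6/5)
T2 scale by (-3, 1/2): (-23/5, -14/5) → (69/5, -7/5); (-13/5, 16/5) → (39/5, 8/5); (-29/5, 3/5) → (87/5, 3/10); (-17/5, -6/5) → (51/5, -3/5)
T3 reflect across y = 0: (69/5, -7/5) → (69/5, 7/5); (39/5, 8/5) → (39/5, -8/5); (87/5, 3/10) → (87/5, -3/10); (51/5, -3/5) → (51/5, 3/5)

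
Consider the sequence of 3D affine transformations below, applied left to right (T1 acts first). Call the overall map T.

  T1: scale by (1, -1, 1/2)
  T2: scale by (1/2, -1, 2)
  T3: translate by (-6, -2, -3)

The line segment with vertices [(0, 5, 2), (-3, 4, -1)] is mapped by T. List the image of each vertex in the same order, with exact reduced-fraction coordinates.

T1 scale by (1, -1, 1/2): (0, 5, 2) → (0, -5, 1); (-3, 4, -1) → (-3, -4, -1/2)
T2 scale by (1/2, -1, 2): (0, -5, 1) → (0, 5, 2); (-3, -4, -1/2) → (-3/2, 4, -1)
T3 translate by (-6, -2, -3): (0, 5, 2) → (-6, 3, -1); (-3/2, 4, -1) → (-15/2, 2, -4)

image vertices: (-6, 3, -1), (-15/2, 2, -4)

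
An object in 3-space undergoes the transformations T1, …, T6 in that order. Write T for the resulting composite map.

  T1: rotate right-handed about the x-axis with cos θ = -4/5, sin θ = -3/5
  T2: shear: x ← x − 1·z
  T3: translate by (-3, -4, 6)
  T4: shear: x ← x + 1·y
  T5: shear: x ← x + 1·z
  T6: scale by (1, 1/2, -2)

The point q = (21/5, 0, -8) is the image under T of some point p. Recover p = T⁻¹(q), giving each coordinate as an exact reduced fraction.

p = (6/5, -2, 4)

T1 = [1 0 0 0; 0 -4/5 3/5 0; 0 -3/5 -4/5 0; 0 0 0 1]
T2·T1 = [1 3/5 4/5 0; 0 -4/5 3/5 0; 0 -3/5 -4/5 0; 0 0 0 1]
T3·…·T1 = [1 3/5 4/5 -3; 0 -4/5 3/5 -4; 0 -3/5 -4/5 6; 0 0 0 1]
T4·…·T1 = [1 -1/5 7/5 -7; 0 -4/5 3/5 -4; 0 -3/5 -4/5 6; 0 0 0 1]
T5·…·T1 = [1 -4/5 3/5 -1; 0 -4/5 3/5 -4; 0 -3/5 -4/5 6; 0 0 0 1]
T6·…·T1 = [1 -4/5 3/5 -1; 0 -2/5 3/10 -2; 0 6/5 8/5 -12; 0 0 0 1]
det M = -1; M⁻¹ = [1 -2 0 -3; 0 -8/5 3/10 2/5; 0 6/5 2/5 36/5; 0 0 0 1]
M⁻¹ · (21/5, 0, -8)ᵀ = (6/5, -2, 4)ᵀ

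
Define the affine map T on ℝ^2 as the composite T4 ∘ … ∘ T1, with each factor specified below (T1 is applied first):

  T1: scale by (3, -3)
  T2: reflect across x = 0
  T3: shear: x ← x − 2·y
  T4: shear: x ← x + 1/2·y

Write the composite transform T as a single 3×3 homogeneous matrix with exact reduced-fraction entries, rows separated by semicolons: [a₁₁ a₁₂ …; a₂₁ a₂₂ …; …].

T = [-3 9/2 0; 0 -3 0; 0 0 1]

T1 = [3 0 0; 0 -3 0; 0 0 1]
T2·T1 = [-3 0 0; 0 -3 0; 0 0 1]
T3·…·T1 = [-3 6 0; 0 -3 0; 0 0 1]
T4·…·T1 = [-3 9/2 0; 0 -3 0; 0 0 1]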